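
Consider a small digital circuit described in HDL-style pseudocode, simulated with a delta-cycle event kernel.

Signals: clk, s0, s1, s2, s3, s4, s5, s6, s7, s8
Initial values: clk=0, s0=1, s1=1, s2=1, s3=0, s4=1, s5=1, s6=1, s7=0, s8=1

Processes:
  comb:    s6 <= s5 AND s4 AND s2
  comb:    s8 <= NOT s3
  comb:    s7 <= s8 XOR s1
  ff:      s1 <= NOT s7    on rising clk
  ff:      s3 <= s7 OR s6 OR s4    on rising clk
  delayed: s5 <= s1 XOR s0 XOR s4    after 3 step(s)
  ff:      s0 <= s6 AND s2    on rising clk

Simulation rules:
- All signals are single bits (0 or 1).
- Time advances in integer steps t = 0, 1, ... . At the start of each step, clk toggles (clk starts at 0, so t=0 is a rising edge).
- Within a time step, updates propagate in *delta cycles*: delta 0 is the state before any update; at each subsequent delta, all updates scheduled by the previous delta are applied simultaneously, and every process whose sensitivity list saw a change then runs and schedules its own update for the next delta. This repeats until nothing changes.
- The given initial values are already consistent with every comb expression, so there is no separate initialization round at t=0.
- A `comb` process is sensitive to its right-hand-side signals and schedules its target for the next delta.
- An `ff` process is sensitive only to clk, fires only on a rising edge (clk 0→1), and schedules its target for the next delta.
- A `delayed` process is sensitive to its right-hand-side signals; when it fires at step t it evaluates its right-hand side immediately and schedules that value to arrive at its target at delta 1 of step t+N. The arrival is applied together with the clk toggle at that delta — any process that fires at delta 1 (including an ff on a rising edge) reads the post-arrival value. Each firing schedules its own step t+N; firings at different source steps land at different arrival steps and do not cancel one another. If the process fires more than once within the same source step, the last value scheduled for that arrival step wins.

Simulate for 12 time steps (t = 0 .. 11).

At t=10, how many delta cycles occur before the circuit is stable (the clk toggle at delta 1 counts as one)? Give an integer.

t=0 Δ0: s8=1 s3=0 s4=1 s7=0 s0=1 s2=1 clk=0 s5=1 s6=1 s1=1
  Δ1: clk:0→1
  Δ2: s3:0→1
  Δ3: s8:1→0
  Δ4: s7:0→1
  (4Δ to stable)
t=1 Δ0: s8=0 s3=1 s4=1 s7=1 s0=1 s2=1 clk=1 s5=1 s6=1 s1=1
  Δ1: clk:1→0
  (1Δ to stable)
t=2 Δ0: s8=0 s3=1 s4=1 s7=1 s0=1 s2=1 clk=0 s5=1 s6=1 s1=1
  Δ1: clk:0→1
  Δ2: s1:1→0
  Δ3: s7:1→0
  (3Δ to stable)
t=3 Δ0: s8=0 s3=1 s4=1 s7=0 s0=1 s2=1 clk=1 s5=1 s6=1 s1=0
  Δ1: clk:1→0
  (1Δ to stable)
t=4 Δ0: s8=0 s3=1 s4=1 s7=0 s0=1 s2=1 clk=0 s5=1 s6=1 s1=0
  Δ1: clk:0→1
  Δ2: s1:0→1
  Δ3: s7:0→1
  (3Δ to stable)
t=5 Δ0: s8=0 s3=1 s4=1 s7=1 s0=1 s2=1 clk=1 s5=1 s6=1 s1=1
  Δ1: clk:1→0, s5:1→0
  Δ2: s6:1→0
  (2Δ to stable)
t=6 Δ0: s8=0 s3=1 s4=1 s7=1 s0=1 s2=1 clk=0 s5=0 s6=0 s1=1
  Δ1: clk:0→1
  Δ2: s0:1→0, s1:1→0
  Δ3: s7:1→0
  (3Δ to stable)
t=7 Δ0: s8=0 s3=1 s4=1 s7=0 s0=0 s2=1 clk=1 s5=0 s6=0 s1=0
  Δ1: clk:1→0, s5:0→1
  Δ2: s6:0→1
  (2Δ to stable)
t=8 Δ0: s8=0 s3=1 s4=1 s7=0 s0=0 s2=1 clk=0 s5=1 s6=1 s1=0
  Δ1: clk:0→1
  Δ2: s0:0→1, s1:0→1
  Δ3: s7:0→1
  (3Δ to stable)
t=9 Δ0: s8=0 s3=1 s4=1 s7=1 s0=1 s2=1 clk=1 s5=1 s6=1 s1=1
  Δ1: clk:1→0
  (1Δ to stable)
t=10 Δ0: s8=0 s3=1 s4=1 s7=1 s0=1 s2=1 clk=0 s5=1 s6=1 s1=1
  Δ1: clk:0→1
  Δ2: s1:1→0
  Δ3: s7:1→0
  (3Δ to stable)
t=11 Δ0: s8=0 s3=1 s4=1 s7=0 s0=1 s2=1 clk=1 s5=1 s6=1 s1=0
  Δ1: clk:1→0
  (1Δ to stable)

3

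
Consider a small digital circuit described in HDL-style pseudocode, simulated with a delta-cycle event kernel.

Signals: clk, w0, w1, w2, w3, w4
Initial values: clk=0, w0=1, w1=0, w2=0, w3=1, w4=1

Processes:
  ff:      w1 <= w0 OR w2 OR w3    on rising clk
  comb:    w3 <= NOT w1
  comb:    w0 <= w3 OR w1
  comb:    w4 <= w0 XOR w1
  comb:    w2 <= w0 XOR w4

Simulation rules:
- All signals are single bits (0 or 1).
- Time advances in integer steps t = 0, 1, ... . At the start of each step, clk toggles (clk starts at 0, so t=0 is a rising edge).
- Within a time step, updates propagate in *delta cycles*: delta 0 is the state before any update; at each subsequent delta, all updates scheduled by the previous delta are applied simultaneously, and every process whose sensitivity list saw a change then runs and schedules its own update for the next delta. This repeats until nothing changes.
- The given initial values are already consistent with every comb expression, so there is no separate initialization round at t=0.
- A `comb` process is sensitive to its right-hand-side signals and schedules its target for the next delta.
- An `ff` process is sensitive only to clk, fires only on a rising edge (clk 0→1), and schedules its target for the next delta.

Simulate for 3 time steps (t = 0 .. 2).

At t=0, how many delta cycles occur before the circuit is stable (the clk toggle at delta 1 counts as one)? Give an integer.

[bits: w0,w2,w1,w4,clk,w3]
t=0: Δ0=100101 Δ1=100111 Δ2=101111 Δ3=101010 Δ4=111010 | 4Δ
t=1: Δ0=111010 Δ1=111000 | 1Δ
t=2: Δ0=111000 Δ1=111010 | 1Δ

4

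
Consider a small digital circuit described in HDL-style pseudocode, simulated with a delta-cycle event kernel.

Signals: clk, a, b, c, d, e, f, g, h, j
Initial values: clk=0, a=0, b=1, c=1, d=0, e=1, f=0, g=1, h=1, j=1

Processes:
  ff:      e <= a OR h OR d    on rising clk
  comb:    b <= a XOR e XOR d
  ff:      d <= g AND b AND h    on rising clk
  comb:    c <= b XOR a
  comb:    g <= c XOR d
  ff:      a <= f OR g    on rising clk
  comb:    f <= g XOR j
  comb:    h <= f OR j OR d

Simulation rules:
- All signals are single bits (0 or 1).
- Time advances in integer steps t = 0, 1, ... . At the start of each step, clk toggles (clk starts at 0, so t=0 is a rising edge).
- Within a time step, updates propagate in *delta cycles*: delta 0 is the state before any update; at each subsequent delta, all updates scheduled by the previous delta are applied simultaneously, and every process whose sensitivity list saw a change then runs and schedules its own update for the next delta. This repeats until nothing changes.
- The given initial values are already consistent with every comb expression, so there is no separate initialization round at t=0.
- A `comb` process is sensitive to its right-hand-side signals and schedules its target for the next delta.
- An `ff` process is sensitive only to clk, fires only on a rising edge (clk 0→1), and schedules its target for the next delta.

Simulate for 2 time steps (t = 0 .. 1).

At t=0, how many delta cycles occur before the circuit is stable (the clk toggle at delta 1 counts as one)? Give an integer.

[bits: h,b,d,f,e,clk,j,g,a,c]
t=0: Δ0=1100101101 Δ1=1100111101 Δ2=1110111111 Δ3=1110111010 Δ4=1111111110 Δ5=1110111110 | 5Δ
t=1: Δ0=1110111110 Δ1=1110101110 | 1Δ

5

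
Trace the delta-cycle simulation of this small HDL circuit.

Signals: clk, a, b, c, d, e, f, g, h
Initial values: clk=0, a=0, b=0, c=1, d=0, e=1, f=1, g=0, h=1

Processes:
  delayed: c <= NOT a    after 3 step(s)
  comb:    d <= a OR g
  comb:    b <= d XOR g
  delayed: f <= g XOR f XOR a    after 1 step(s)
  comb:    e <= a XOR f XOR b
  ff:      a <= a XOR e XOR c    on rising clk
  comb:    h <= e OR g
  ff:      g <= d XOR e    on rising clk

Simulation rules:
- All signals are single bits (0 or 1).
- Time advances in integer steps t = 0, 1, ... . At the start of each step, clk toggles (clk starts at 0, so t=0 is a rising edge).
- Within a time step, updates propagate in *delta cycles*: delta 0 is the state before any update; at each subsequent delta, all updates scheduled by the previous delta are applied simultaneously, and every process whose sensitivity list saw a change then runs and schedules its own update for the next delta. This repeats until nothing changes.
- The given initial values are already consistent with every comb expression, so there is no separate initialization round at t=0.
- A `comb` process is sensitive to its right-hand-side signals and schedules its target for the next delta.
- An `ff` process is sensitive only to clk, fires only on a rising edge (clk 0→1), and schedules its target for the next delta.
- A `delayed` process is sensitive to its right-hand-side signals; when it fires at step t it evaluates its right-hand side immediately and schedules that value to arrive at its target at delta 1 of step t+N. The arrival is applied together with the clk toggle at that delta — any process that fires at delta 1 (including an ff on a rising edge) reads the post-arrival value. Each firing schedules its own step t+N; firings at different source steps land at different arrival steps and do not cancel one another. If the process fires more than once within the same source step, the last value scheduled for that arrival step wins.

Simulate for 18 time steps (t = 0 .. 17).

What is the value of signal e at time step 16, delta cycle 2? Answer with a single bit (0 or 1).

0

t0.Δ0 c=1 clk=0 d=0 h=1 g=0 e=1 b=0 f=1 a=0
t0.Δ1 c=1 clk=1 d=0 h=1 g=0 e=1 b=0 f=1 a=0
t0.Δ2 c=1 clk=1 d=0 h=1 g=1 e=1 b=0 f=1 a=0
t0.Δ3 c=1 clk=1 d=1 h=1 g=1 e=1 b=1 f=1 a=0
t0.Δ4 c=1 clk=1 d=1 h=1 g=1 e=0 b=0 f=1 a=0
t0.Δ5 c=1 clk=1 d=1 h=1 g=1 e=1 b=0 f=1 a=0
t1.Δ0 c=1 clk=1 d=1 h=1 g=1 e=1 b=0 f=1 a=0
t1.Δ1 c=1 clk=0 d=1 h=1 g=1 e=1 b=0 f=0 a=0
t1.Δ2 c=1 clk=0 d=1 h=1 g=1 e=0 b=0 f=0 a=0
t2.Δ0 c=1 clk=0 d=1 h=1 g=1 e=0 b=0 f=0 a=0
t2.Δ1 c=1 clk=1 d=1 h=1 g=1 e=0 b=0 f=1 a=0
t2.Δ2 c=1 clk=1 d=1 h=1 g=1 e=1 b=0 f=1 a=1
t2.Δ3 c=1 clk=1 d=1 h=1 g=1 e=0 b=0 f=1 a=1
t3.Δ0 c=1 clk=1 d=1 h=1 g=1 e=0 b=0 f=1 a=1
t3.Δ1 c=1 clk=0 d=1 h=1 g=1 e=0 b=0 f=1 a=1
t4.Δ0 c=1 clk=0 d=1 h=1 g=1 e=0 b=0 f=1 a=1
t4.Δ1 c=1 clk=1 d=1 h=1 g=1 e=0 b=0 f=1 a=1
t4.Δ2 c=1 clk=1 d=1 h=1 g=1 e=0 b=0 f=1 a=0
t4.Δ3 c=1 clk=1 d=1 h=1 g=1 e=1 b=0 f=1 a=0
t5.Δ0 c=1 clk=1 d=1 h=1 g=1 e=1 b=0 f=1 a=0
t5.Δ1 c=0 clk=0 d=1 h=1 g=1 e=1 b=0 f=0 a=0
t5.Δ2 c=0 clk=0 d=1 h=1 g=1 e=0 b=0 f=0 a=0
t6.Δ0 c=0 clk=0 d=1 h=1 g=1 e=0 b=0 f=0 a=0
t6.Δ1 c=0 clk=1 d=1 h=1 g=1 e=0 b=0 f=1 a=0
t6.Δ2 c=0 clk=1 d=1 h=1 g=1 e=1 b=0 f=1 a=0
t7.Δ0 c=0 clk=1 d=1 h=1 g=1 e=1 b=0 f=1 a=0
t7.Δ1 c=1 clk=0 d=1 h=1 g=1 e=1 b=0 f=0 a=0
t7.Δ2 c=1 clk=0 d=1 h=1 g=1 e=0 b=0 f=0 a=0
t8.Δ0 c=1 clk=0 d=1 h=1 g=1 e=0 b=0 f=0 a=0
t8.Δ1 c=1 clk=1 d=1 h=1 g=1 e=0 b=0 f=1 a=0
t8.Δ2 c=1 clk=1 d=1 h=1 g=1 e=1 b=0 f=1 a=1
t8.Δ3 c=1 clk=1 d=1 h=1 g=1 e=0 b=0 f=1 a=1
t9.Δ0 c=1 clk=1 d=1 h=1 g=1 e=0 b=0 f=1 a=1
t9.Δ1 c=1 clk=0 d=1 h=1 g=1 e=0 b=0 f=1 a=1
t10.Δ0 c=1 clk=0 d=1 h=1 g=1 e=0 b=0 f=1 a=1
t10.Δ1 c=1 clk=1 d=1 h=1 g=1 e=0 b=0 f=1 a=1
t10.Δ2 c=1 clk=1 d=1 h=1 g=1 e=0 b=0 f=1 a=0
t10.Δ3 c=1 clk=1 d=1 h=1 g=1 e=1 b=0 f=1 a=0
t11.Δ0 c=1 clk=1 d=1 h=1 g=1 e=1 b=0 f=1 a=0
t11.Δ1 c=0 clk=0 d=1 h=1 g=1 e=1 b=0 f=0 a=0
t11.Δ2 c=0 clk=0 d=1 h=1 g=1 e=0 b=0 f=0 a=0
t12.Δ0 c=0 clk=0 d=1 h=1 g=1 e=0 b=0 f=0 a=0
t12.Δ1 c=0 clk=1 d=1 h=1 g=1 e=0 b=0 f=1 a=0
t12.Δ2 c=0 clk=1 d=1 h=1 g=1 e=1 b=0 f=1 a=0
t13.Δ0 c=0 clk=1 d=1 h=1 g=1 e=1 b=0 f=1 a=0
t13.Δ1 c=1 clk=0 d=1 h=1 g=1 e=1 b=0 f=0 a=0
t13.Δ2 c=1 clk=0 d=1 h=1 g=1 e=0 b=0 f=0 a=0
t14.Δ0 c=1 clk=0 d=1 h=1 g=1 e=0 b=0 f=0 a=0
t14.Δ1 c=1 clk=1 d=1 h=1 g=1 e=0 b=0 f=1 a=0
t14.Δ2 c=1 clk=1 d=1 h=1 g=1 e=1 b=0 f=1 a=1
t14.Δ3 c=1 clk=1 d=1 h=1 g=1 e=0 b=0 f=1 a=1
t15.Δ0 c=1 clk=1 d=1 h=1 g=1 e=0 b=0 f=1 a=1
t15.Δ1 c=1 clk=0 d=1 h=1 g=1 e=0 b=0 f=1 a=1
t16.Δ0 c=1 clk=0 d=1 h=1 g=1 e=0 b=0 f=1 a=1
t16.Δ1 c=1 clk=1 d=1 h=1 g=1 e=0 b=0 f=1 a=1
t16.Δ2 c=1 clk=1 d=1 h=1 g=1 e=0 b=0 f=1 a=0
t16.Δ3 c=1 clk=1 d=1 h=1 g=1 e=1 b=0 f=1 a=0
t17.Δ0 c=1 clk=1 d=1 h=1 g=1 e=1 b=0 f=1 a=0
t17.Δ1 c=0 clk=0 d=1 h=1 g=1 e=1 b=0 f=0 a=0
t17.Δ2 c=0 clk=0 d=1 h=1 g=1 e=0 b=0 f=0 a=0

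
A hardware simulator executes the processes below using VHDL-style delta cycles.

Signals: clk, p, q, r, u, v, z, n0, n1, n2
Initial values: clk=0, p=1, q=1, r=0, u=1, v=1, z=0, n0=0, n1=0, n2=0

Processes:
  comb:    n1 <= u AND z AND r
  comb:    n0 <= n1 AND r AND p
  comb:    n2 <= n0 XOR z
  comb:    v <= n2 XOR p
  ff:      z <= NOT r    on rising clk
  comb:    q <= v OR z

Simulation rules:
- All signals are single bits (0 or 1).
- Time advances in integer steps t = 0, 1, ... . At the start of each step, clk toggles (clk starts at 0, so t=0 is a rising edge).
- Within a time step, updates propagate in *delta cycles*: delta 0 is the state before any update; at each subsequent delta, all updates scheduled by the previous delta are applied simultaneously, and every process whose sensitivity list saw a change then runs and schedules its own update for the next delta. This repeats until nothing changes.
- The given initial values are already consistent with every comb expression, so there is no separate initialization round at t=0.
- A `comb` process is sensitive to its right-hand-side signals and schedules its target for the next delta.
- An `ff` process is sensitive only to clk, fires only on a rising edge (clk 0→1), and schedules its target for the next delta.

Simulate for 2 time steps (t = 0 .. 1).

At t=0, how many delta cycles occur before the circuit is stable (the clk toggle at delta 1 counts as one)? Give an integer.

t=0 Δ0: z=0 clk=0 n1=0 q=1 u=1 p=1 n2=0 r=0 v=1 n0=0
  Δ1: clk:0→1
  Δ2: z:0→1
  Δ3: n2:0→1
  Δ4: v:1→0
  (4Δ to stable)
t=1 Δ0: z=1 clk=1 n1=0 q=1 u=1 p=1 n2=1 r=0 v=0 n0=0
  Δ1: clk:1→0
  (1Δ to stable)

4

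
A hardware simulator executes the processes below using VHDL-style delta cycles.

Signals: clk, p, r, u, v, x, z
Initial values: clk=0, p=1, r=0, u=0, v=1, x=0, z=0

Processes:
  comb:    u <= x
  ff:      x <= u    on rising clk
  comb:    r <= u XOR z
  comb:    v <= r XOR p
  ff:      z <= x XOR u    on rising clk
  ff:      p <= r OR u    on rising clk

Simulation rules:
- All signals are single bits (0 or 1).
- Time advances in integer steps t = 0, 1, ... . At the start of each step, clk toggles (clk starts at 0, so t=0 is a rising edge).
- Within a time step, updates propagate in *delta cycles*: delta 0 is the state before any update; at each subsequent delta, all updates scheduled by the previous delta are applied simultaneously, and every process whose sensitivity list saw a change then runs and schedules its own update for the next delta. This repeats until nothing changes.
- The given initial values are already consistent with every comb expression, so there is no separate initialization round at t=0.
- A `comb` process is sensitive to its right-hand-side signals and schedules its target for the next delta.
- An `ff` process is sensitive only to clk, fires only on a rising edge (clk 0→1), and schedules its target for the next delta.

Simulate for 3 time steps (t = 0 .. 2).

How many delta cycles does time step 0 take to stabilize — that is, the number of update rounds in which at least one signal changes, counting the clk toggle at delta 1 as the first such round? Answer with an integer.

3

t0.Δ0 clk=0 v=1 r=0 x=0 u=0 z=0 p=1
t0.Δ1 clk=1 v=1 r=0 x=0 u=0 z=0 p=1
t0.Δ2 clk=1 v=1 r=0 x=0 u=0 z=0 p=0
t0.Δ3 clk=1 v=0 r=0 x=0 u=0 z=0 p=0
t1.Δ0 clk=1 v=0 r=0 x=0 u=0 z=0 p=0
t1.Δ1 clk=0 v=0 r=0 x=0 u=0 z=0 p=0
t2.Δ0 clk=0 v=0 r=0 x=0 u=0 z=0 p=0
t2.Δ1 clk=1 v=0 r=0 x=0 u=0 z=0 p=0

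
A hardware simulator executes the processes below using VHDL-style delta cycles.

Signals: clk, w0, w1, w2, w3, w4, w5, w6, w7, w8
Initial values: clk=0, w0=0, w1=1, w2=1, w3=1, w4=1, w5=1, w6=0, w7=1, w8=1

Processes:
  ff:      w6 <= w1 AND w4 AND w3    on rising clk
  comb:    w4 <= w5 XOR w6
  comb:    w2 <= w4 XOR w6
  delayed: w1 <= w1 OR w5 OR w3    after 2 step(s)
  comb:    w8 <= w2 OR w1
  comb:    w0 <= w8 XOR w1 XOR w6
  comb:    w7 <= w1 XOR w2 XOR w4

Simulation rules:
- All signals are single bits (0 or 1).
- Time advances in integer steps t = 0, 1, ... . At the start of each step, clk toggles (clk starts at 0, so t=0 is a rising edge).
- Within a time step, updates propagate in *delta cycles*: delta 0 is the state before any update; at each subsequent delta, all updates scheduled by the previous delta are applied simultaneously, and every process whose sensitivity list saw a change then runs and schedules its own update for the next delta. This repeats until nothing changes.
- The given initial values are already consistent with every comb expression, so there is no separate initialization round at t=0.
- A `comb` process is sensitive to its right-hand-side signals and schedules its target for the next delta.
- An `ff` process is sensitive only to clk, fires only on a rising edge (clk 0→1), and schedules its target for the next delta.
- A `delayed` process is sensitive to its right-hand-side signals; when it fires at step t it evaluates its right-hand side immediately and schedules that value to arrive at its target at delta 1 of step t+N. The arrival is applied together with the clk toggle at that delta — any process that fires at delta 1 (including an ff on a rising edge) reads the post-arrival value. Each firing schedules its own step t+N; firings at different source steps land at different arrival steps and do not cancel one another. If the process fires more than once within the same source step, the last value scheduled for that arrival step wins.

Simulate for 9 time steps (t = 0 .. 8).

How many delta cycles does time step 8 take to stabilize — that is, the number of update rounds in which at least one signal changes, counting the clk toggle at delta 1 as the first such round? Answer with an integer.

5

t0.Δ0 w0=0 w3=1 w7=1 clk=0 w2=1 w5=1 w6=0 w4=1 w1=1 w8=1
t0.Δ1 w0=0 w3=1 w7=1 clk=1 w2=1 w5=1 w6=0 w4=1 w1=1 w8=1
t0.Δ2 w0=0 w3=1 w7=1 clk=1 w2=1 w5=1 w6=1 w4=1 w1=1 w8=1
t0.Δ3 w0=1 w3=1 w7=1 clk=1 w2=0 w5=1 w6=1 w4=0 w1=1 w8=1
t0.Δ4 w0=1 w3=1 w7=1 clk=1 w2=1 w5=1 w6=1 w4=0 w1=1 w8=1
t0.Δ5 w0=1 w3=1 w7=0 clk=1 w2=1 w5=1 w6=1 w4=0 w1=1 w8=1
t1.Δ0 w0=1 w3=1 w7=0 clk=1 w2=1 w5=1 w6=1 w4=0 w1=1 w8=1
t1.Δ1 w0=1 w3=1 w7=0 clk=0 w2=1 w5=1 w6=1 w4=0 w1=1 w8=1
t2.Δ0 w0=1 w3=1 w7=0 clk=0 w2=1 w5=1 w6=1 w4=0 w1=1 w8=1
t2.Δ1 w0=1 w3=1 w7=0 clk=1 w2=1 w5=1 w6=1 w4=0 w1=1 w8=1
t2.Δ2 w0=1 w3=1 w7=0 clk=1 w2=1 w5=1 w6=0 w4=0 w1=1 w8=1
t2.Δ3 w0=0 w3=1 w7=0 clk=1 w2=0 w5=1 w6=0 w4=1 w1=1 w8=1
t2.Δ4 w0=0 w3=1 w7=0 clk=1 w2=1 w5=1 w6=0 w4=1 w1=1 w8=1
t2.Δ5 w0=0 w3=1 w7=1 clk=1 w2=1 w5=1 w6=0 w4=1 w1=1 w8=1
t3.Δ0 w0=0 w3=1 w7=1 clk=1 w2=1 w5=1 w6=0 w4=1 w1=1 w8=1
t3.Δ1 w0=0 w3=1 w7=1 clk=0 w2=1 w5=1 w6=0 w4=1 w1=1 w8=1
t4.Δ0 w0=0 w3=1 w7=1 clk=0 w2=1 w5=1 w6=0 w4=1 w1=1 w8=1
t4.Δ1 w0=0 w3=1 w7=1 clk=1 w2=1 w5=1 w6=0 w4=1 w1=1 w8=1
t4.Δ2 w0=0 w3=1 w7=1 clk=1 w2=1 w5=1 w6=1 w4=1 w1=1 w8=1
t4.Δ3 w0=1 w3=1 w7=1 clk=1 w2=0 w5=1 w6=1 w4=0 w1=1 w8=1
t4.Δ4 w0=1 w3=1 w7=1 clk=1 w2=1 w5=1 w6=1 w4=0 w1=1 w8=1
t4.Δ5 w0=1 w3=1 w7=0 clk=1 w2=1 w5=1 w6=1 w4=0 w1=1 w8=1
t5.Δ0 w0=1 w3=1 w7=0 clk=1 w2=1 w5=1 w6=1 w4=0 w1=1 w8=1
t5.Δ1 w0=1 w3=1 w7=0 clk=0 w2=1 w5=1 w6=1 w4=0 w1=1 w8=1
t6.Δ0 w0=1 w3=1 w7=0 clk=0 w2=1 w5=1 w6=1 w4=0 w1=1 w8=1
t6.Δ1 w0=1 w3=1 w7=0 clk=1 w2=1 w5=1 w6=1 w4=0 w1=1 w8=1
t6.Δ2 w0=1 w3=1 w7=0 clk=1 w2=1 w5=1 w6=0 w4=0 w1=1 w8=1
t6.Δ3 w0=0 w3=1 w7=0 clk=1 w2=0 w5=1 w6=0 w4=1 w1=1 w8=1
t6.Δ4 w0=0 w3=1 w7=0 clk=1 w2=1 w5=1 w6=0 w4=1 w1=1 w8=1
t6.Δ5 w0=0 w3=1 w7=1 clk=1 w2=1 w5=1 w6=0 w4=1 w1=1 w8=1
t7.Δ0 w0=0 w3=1 w7=1 clk=1 w2=1 w5=1 w6=0 w4=1 w1=1 w8=1
t7.Δ1 w0=0 w3=1 w7=1 clk=0 w2=1 w5=1 w6=0 w4=1 w1=1 w8=1
t8.Δ0 w0=0 w3=1 w7=1 clk=0 w2=1 w5=1 w6=0 w4=1 w1=1 w8=1
t8.Δ1 w0=0 w3=1 w7=1 clk=1 w2=1 w5=1 w6=0 w4=1 w1=1 w8=1
t8.Δ2 w0=0 w3=1 w7=1 clk=1 w2=1 w5=1 w6=1 w4=1 w1=1 w8=1
t8.Δ3 w0=1 w3=1 w7=1 clk=1 w2=0 w5=1 w6=1 w4=0 w1=1 w8=1
t8.Δ4 w0=1 w3=1 w7=1 clk=1 w2=1 w5=1 w6=1 w4=0 w1=1 w8=1
t8.Δ5 w0=1 w3=1 w7=0 clk=1 w2=1 w5=1 w6=1 w4=0 w1=1 w8=1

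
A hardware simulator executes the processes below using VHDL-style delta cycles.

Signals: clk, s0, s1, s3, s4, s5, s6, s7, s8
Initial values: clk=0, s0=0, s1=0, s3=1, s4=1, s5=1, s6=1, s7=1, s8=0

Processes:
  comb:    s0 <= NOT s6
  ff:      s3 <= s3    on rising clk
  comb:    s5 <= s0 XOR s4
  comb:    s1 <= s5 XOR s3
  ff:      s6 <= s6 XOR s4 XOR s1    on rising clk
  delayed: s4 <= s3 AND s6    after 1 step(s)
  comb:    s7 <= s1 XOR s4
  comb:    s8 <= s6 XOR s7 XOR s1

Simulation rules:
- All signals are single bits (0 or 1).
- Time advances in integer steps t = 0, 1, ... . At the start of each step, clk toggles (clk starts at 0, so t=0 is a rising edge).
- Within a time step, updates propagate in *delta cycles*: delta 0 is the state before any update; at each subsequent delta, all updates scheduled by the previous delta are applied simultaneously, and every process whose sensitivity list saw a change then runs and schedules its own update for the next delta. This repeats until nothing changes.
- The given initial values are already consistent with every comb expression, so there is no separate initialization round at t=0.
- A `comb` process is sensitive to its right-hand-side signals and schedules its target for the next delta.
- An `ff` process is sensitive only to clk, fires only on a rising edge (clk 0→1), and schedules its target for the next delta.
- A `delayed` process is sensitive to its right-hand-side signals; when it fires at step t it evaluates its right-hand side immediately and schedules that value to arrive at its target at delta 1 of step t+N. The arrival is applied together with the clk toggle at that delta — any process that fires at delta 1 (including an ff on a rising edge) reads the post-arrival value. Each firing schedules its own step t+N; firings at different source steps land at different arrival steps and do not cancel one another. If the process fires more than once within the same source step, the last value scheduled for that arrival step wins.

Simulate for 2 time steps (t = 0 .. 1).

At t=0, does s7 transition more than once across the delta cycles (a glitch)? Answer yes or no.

t0.Δ0 clk=0 s1=0 s0=0 s4=1 s8=0 s5=1 s3=1 s7=1 s6=1
t0.Δ1 clk=1 s1=0 s0=0 s4=1 s8=0 s5=1 s3=1 s7=1 s6=1
t0.Δ2 clk=1 s1=0 s0=0 s4=1 s8=0 s5=1 s3=1 s7=1 s6=0
t0.Δ3 clk=1 s1=0 s0=1 s4=1 s8=1 s5=1 s3=1 s7=1 s6=0
t0.Δ4 clk=1 s1=0 s0=1 s4=1 s8=1 s5=0 s3=1 s7=1 s6=0
t0.Δ5 clk=1 s1=1 s0=1 s4=1 s8=1 s5=0 s3=1 s7=1 s6=0
t0.Δ6 clk=1 s1=1 s0=1 s4=1 s8=0 s5=0 s3=1 s7=0 s6=0
t0.Δ7 clk=1 s1=1 s0=1 s4=1 s8=1 s5=0 s3=1 s7=0 s6=0
t1.Δ0 clk=1 s1=1 s0=1 s4=1 s8=1 s5=0 s3=1 s7=0 s6=0
t1.Δ1 clk=0 s1=1 s0=1 s4=0 s8=1 s5=0 s3=1 s7=0 s6=0
t1.Δ2 clk=0 s1=1 s0=1 s4=0 s8=1 s5=1 s3=1 s7=1 s6=0
t1.Δ3 clk=0 s1=0 s0=1 s4=0 s8=0 s5=1 s3=1 s7=1 s6=0
t1.Δ4 clk=0 s1=0 s0=1 s4=0 s8=1 s5=1 s3=1 s7=0 s6=0
t1.Δ5 clk=0 s1=0 s0=1 s4=0 s8=0 s5=1 s3=1 s7=0 s6=0

no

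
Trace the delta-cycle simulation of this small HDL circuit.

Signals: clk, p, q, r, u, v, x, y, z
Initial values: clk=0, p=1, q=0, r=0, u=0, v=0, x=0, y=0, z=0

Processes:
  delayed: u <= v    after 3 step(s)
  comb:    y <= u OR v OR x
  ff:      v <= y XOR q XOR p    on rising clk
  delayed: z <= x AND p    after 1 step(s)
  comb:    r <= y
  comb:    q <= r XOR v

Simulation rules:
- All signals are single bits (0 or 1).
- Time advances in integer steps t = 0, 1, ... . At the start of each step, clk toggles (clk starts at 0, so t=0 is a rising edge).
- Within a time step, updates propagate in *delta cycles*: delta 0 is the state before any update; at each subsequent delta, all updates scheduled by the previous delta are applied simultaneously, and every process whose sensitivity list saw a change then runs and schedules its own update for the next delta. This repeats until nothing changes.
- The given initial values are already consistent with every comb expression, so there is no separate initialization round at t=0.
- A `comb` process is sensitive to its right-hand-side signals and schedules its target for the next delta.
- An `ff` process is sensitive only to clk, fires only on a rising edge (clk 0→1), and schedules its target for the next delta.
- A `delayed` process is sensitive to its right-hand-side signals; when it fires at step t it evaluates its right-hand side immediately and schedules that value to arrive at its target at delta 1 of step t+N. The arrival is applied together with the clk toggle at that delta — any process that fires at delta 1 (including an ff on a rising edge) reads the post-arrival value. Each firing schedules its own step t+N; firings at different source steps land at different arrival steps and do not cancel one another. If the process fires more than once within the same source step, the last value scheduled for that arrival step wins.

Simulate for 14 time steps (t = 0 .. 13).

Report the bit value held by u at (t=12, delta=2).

t0.Δ0 v=0 y=0 z=0 p=1 x=0 r=0 clk=0 u=0 q=0
t0.Δ1 v=0 y=0 z=0 p=1 x=0 r=0 clk=1 u=0 q=0
t0.Δ2 v=1 y=0 z=0 p=1 x=0 r=0 clk=1 u=0 q=0
t0.Δ3 v=1 y=1 z=0 p=1 x=0 r=0 clk=1 u=0 q=1
t0.Δ4 v=1 y=1 z=0 p=1 x=0 r=1 clk=1 u=0 q=1
t0.Δ5 v=1 y=1 z=0 p=1 x=0 r=1 clk=1 u=0 q=0
t1.Δ0 v=1 y=1 z=0 p=1 x=0 r=1 clk=1 u=0 q=0
t1.Δ1 v=1 y=1 z=0 p=1 x=0 r=1 clk=0 u=0 q=0
t2.Δ0 v=1 y=1 z=0 p=1 x=0 r=1 clk=0 u=0 q=0
t2.Δ1 v=1 y=1 z=0 p=1 x=0 r=1 clk=1 u=0 q=0
t2.Δ2 v=0 y=1 z=0 p=1 x=0 r=1 clk=1 u=0 q=0
t2.Δ3 v=0 y=0 z=0 p=1 x=0 r=1 clk=1 u=0 q=1
t2.Δ4 v=0 y=0 z=0 p=1 x=0 r=0 clk=1 u=0 q=1
t2.Δ5 v=0 y=0 z=0 p=1 x=0 r=0 clk=1 u=0 q=0
t3.Δ0 v=0 y=0 z=0 p=1 x=0 r=0 clk=1 u=0 q=0
t3.Δ1 v=0 y=0 z=0 p=1 x=0 r=0 clk=0 u=1 q=0
t3.Δ2 v=0 y=1 z=0 p=1 x=0 r=0 clk=0 u=1 q=0
t3.Δ3 v=0 y=1 z=0 p=1 x=0 r=1 clk=0 u=1 q=0
t3.Δ4 v=0 y=1 z=0 p=1 x=0 r=1 clk=0 u=1 q=1
t4.Δ0 v=0 y=1 z=0 p=1 x=0 r=1 clk=0 u=1 q=1
t4.Δ1 v=0 y=1 z=0 p=1 x=0 r=1 clk=1 u=1 q=1
t4.Δ2 v=1 y=1 z=0 p=1 x=0 r=1 clk=1 u=1 q=1
t4.Δ3 v=1 y=1 z=0 p=1 x=0 r=1 clk=1 u=1 q=0
t5.Δ0 v=1 y=1 z=0 p=1 x=0 r=1 clk=1 u=1 q=0
t5.Δ1 v=1 y=1 z=0 p=1 x=0 r=1 clk=0 u=0 q=0
t6.Δ0 v=1 y=1 z=0 p=1 x=0 r=1 clk=0 u=0 q=0
t6.Δ1 v=1 y=1 z=0 p=1 x=0 r=1 clk=1 u=0 q=0
t6.Δ2 v=0 y=1 z=0 p=1 x=0 r=1 clk=1 u=0 q=0
t6.Δ3 v=0 y=0 z=0 p=1 x=0 r=1 clk=1 u=0 q=1
t6.Δ4 v=0 y=0 z=0 p=1 x=0 r=0 clk=1 u=0 q=1
t6.Δ5 v=0 y=0 z=0 p=1 x=0 r=0 clk=1 u=0 q=0
t7.Δ0 v=0 y=0 z=0 p=1 x=0 r=0 clk=1 u=0 q=0
t7.Δ1 v=0 y=0 z=0 p=1 x=0 r=0 clk=0 u=1 q=0
t7.Δ2 v=0 y=1 z=0 p=1 x=0 r=0 clk=0 u=1 q=0
t7.Δ3 v=0 y=1 z=0 p=1 x=0 r=1 clk=0 u=1 q=0
t7.Δ4 v=0 y=1 z=0 p=1 x=0 r=1 clk=0 u=1 q=1
t8.Δ0 v=0 y=1 z=0 p=1 x=0 r=1 clk=0 u=1 q=1
t8.Δ1 v=0 y=1 z=0 p=1 x=0 r=1 clk=1 u=1 q=1
t8.Δ2 v=1 y=1 z=0 p=1 x=0 r=1 clk=1 u=1 q=1
t8.Δ3 v=1 y=1 z=0 p=1 x=0 r=1 clk=1 u=1 q=0
t9.Δ0 v=1 y=1 z=0 p=1 x=0 r=1 clk=1 u=1 q=0
t9.Δ1 v=1 y=1 z=0 p=1 x=0 r=1 clk=0 u=0 q=0
t10.Δ0 v=1 y=1 z=0 p=1 x=0 r=1 clk=0 u=0 q=0
t10.Δ1 v=1 y=1 z=0 p=1 x=0 r=1 clk=1 u=0 q=0
t10.Δ2 v=0 y=1 z=0 p=1 x=0 r=1 clk=1 u=0 q=0
t10.Δ3 v=0 y=0 z=0 p=1 x=0 r=1 clk=1 u=0 q=1
t10.Δ4 v=0 y=0 z=0 p=1 x=0 r=0 clk=1 u=0 q=1
t10.Δ5 v=0 y=0 z=0 p=1 x=0 r=0 clk=1 u=0 q=0
t11.Δ0 v=0 y=0 z=0 p=1 x=0 r=0 clk=1 u=0 q=0
t11.Δ1 v=0 y=0 z=0 p=1 x=0 r=0 clk=0 u=1 q=0
t11.Δ2 v=0 y=1 z=0 p=1 x=0 r=0 clk=0 u=1 q=0
t11.Δ3 v=0 y=1 z=0 p=1 x=0 r=1 clk=0 u=1 q=0
t11.Δ4 v=0 y=1 z=0 p=1 x=0 r=1 clk=0 u=1 q=1
t12.Δ0 v=0 y=1 z=0 p=1 x=0 r=1 clk=0 u=1 q=1
t12.Δ1 v=0 y=1 z=0 p=1 x=0 r=1 clk=1 u=1 q=1
t12.Δ2 v=1 y=1 z=0 p=1 x=0 r=1 clk=1 u=1 q=1
t12.Δ3 v=1 y=1 z=0 p=1 x=0 r=1 clk=1 u=1 q=0
t13.Δ0 v=1 y=1 z=0 p=1 x=0 r=1 clk=1 u=1 q=0
t13.Δ1 v=1 y=1 z=0 p=1 x=0 r=1 clk=0 u=0 q=0

1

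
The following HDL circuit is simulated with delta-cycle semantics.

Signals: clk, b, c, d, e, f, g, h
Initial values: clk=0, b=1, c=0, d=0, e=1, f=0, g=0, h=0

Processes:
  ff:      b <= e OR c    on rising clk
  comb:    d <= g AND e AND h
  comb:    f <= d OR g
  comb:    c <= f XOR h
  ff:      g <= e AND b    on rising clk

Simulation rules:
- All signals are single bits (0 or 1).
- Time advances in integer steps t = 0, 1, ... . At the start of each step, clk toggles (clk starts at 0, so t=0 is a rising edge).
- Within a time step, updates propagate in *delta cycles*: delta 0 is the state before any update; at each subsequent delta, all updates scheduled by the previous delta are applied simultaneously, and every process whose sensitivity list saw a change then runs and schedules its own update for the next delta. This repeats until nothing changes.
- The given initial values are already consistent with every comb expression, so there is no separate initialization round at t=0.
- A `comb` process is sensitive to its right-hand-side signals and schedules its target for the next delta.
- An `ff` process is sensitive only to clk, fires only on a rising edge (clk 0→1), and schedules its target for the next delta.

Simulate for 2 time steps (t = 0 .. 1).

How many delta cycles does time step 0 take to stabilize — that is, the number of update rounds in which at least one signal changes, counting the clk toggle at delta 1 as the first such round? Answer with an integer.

4

t=0 Δ0: b=1 h=0 e=1 d=0 g=0 c=0 f=0 clk=0
  Δ1: clk:0→1
  Δ2: g:0→1
  Δ3: f:0→1
  Δ4: c:0→1
  (4Δ to stable)
t=1 Δ0: b=1 h=0 e=1 d=0 g=1 c=1 f=1 clk=1
  Δ1: clk:1→0
  (1Δ to stable)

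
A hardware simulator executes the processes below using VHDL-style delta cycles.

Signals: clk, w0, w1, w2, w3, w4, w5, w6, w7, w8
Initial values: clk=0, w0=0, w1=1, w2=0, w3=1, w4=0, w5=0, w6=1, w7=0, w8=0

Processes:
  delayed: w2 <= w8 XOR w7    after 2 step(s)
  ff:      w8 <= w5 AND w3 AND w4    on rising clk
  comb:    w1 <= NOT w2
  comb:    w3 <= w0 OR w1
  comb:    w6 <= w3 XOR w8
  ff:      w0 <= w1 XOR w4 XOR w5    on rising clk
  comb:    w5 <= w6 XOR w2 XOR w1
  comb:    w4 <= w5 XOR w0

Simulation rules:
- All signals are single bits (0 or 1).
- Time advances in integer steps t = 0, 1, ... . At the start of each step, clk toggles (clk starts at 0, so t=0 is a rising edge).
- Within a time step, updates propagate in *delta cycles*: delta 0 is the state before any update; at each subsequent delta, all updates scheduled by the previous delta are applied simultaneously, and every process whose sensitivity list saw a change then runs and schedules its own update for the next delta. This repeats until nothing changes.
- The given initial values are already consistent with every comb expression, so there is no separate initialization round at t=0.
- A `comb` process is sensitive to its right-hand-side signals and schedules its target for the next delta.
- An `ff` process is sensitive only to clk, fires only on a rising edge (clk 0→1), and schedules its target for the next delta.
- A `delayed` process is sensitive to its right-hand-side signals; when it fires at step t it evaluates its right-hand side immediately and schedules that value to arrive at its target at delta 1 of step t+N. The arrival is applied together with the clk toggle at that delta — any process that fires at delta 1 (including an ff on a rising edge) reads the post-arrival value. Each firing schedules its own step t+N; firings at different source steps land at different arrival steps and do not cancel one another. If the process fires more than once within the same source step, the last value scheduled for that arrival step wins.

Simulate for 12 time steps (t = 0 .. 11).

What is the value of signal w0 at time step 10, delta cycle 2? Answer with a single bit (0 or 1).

[bits: w2,w4,w1,w8,w7,w5,w0,clk,w6,w3]
t=0: Δ0=0010000011 Δ1=0010000111 Δ2=0010001111 Δ3=0110001111 | 3Δ
t=1: Δ0=0110001111 Δ1=0110001011 | 1Δ
t=2: Δ0=0110001011 Δ1=0110001111 Δ2=0110000111 Δ3=0010000111 | 3Δ
t=3: Δ0=0010000111 Δ1=0010000011 | 1Δ
t=4: Δ0=0010000011 Δ1=0010000111 Δ2=0010001111 Δ3=0110001111 | 3Δ
t=5: Δ0=0110001111 Δ1=0110001011 | 1Δ
t=6: Δ0=0110001011 Δ1=0110001111 Δ2=0110000111 Δ3=0010000111 | 3Δ
t=7: Δ0=0010000111 Δ1=0010000011 | 1Δ
t=8: Δ0=0010000011 Δ1=0010000111 Δ2=0010001111 Δ3=0110001111 | 3Δ
t=9: Δ0=0110001111 Δ1=0110001011 | 1Δ
t=10: Δ0=0110001011 Δ1=0110001111 Δ2=0110000111 Δ3=0010000111 | 3Δ
t=11: Δ0=0010000111 Δ1=0010000011 | 1Δ

0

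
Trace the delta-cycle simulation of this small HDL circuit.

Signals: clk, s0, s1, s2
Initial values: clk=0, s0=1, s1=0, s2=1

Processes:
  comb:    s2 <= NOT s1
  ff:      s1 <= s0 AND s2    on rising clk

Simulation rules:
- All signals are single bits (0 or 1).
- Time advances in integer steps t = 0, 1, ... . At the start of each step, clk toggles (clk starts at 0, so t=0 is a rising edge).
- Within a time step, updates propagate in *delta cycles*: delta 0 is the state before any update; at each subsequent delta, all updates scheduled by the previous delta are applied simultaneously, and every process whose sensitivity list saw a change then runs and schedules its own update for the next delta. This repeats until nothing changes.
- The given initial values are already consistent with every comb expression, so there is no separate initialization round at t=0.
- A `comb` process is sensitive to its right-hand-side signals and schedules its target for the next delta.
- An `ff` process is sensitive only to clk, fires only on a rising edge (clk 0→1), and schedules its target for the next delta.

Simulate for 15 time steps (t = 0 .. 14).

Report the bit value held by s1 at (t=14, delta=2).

0

[bits: s1,s0,clk,s2]
t=0: Δ0=0101 Δ1=0111 Δ2=1111 Δ3=1110 | 3Δ
t=1: Δ0=1110 Δ1=1100 | 1Δ
t=2: Δ0=1100 Δ1=1110 Δ2=0110 Δ3=0111 | 3Δ
t=3: Δ0=0111 Δ1=0101 | 1Δ
t=4: Δ0=0101 Δ1=0111 Δ2=1111 Δ3=1110 | 3Δ
t=5: Δ0=1110 Δ1=1100 | 1Δ
t=6: Δ0=1100 Δ1=1110 Δ2=0110 Δ3=0111 | 3Δ
t=7: Δ0=0111 Δ1=0101 | 1Δ
t=8: Δ0=0101 Δ1=0111 Δ2=1111 Δ3=1110 | 3Δ
t=9: Δ0=1110 Δ1=1100 | 1Δ
t=10: Δ0=1100 Δ1=1110 Δ2=0110 Δ3=0111 | 3Δ
t=11: Δ0=0111 Δ1=0101 | 1Δ
t=12: Δ0=0101 Δ1=0111 Δ2=1111 Δ3=1110 | 3Δ
t=13: Δ0=1110 Δ1=1100 | 1Δ
t=14: Δ0=1100 Δ1=1110 Δ2=0110 Δ3=0111 | 3Δ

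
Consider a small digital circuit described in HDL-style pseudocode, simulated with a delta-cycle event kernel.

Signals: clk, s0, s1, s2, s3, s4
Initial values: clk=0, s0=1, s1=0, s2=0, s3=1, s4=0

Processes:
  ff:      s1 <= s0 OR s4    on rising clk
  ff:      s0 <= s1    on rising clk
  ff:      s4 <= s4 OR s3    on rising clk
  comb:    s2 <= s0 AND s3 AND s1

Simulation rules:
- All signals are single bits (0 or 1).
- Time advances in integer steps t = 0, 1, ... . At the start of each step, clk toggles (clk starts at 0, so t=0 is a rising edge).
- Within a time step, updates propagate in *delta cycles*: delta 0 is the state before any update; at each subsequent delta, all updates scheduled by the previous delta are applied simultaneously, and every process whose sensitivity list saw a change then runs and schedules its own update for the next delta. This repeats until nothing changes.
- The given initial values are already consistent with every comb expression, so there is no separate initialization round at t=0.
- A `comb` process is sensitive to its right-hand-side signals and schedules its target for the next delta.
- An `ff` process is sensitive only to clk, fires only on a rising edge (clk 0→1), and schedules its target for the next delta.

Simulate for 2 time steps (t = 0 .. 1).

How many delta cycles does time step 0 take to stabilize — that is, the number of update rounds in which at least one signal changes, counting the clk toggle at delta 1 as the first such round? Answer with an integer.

t0.Δ0 s2=0 s0=1 s1=0 s4=0 clk=0 s3=1
t0.Δ1 s2=0 s0=1 s1=0 s4=0 clk=1 s3=1
t0.Δ2 s2=0 s0=0 s1=1 s4=1 clk=1 s3=1
t1.Δ0 s2=0 s0=0 s1=1 s4=1 clk=1 s3=1
t1.Δ1 s2=0 s0=0 s1=1 s4=1 clk=0 s3=1

2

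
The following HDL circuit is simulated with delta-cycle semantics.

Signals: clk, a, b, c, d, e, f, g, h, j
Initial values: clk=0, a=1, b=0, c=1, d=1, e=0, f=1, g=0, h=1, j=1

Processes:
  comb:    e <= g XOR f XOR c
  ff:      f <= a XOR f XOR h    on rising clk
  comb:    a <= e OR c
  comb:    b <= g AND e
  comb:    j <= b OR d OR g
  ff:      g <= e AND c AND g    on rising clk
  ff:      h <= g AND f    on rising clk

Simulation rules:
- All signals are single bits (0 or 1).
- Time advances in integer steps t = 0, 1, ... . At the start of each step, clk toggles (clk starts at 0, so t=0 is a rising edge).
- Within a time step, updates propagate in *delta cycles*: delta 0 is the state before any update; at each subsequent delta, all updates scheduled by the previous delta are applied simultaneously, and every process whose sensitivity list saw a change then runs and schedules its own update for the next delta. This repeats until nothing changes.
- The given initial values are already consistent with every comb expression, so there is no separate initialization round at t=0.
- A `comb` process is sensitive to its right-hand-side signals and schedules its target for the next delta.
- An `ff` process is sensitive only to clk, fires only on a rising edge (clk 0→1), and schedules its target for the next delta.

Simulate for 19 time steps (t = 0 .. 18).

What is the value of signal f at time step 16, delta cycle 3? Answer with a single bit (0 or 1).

1

t0.Δ0 f=1 e=0 g=0 b=0 c=1 j=1 d=1 clk=0 a=1 h=1
t0.Δ1 f=1 e=0 g=0 b=0 c=1 j=1 d=1 clk=1 a=1 h=1
t0.Δ2 f=1 e=0 g=0 b=0 c=1 j=1 d=1 clk=1 a=1 h=0
t1.Δ0 f=1 e=0 g=0 b=0 c=1 j=1 d=1 clk=1 a=1 h=0
t1.Δ1 f=1 e=0 g=0 b=0 c=1 j=1 d=1 clk=0 a=1 h=0
t2.Δ0 f=1 e=0 g=0 b=0 c=1 j=1 d=1 clk=0 a=1 h=0
t2.Δ1 f=1 e=0 g=0 b=0 c=1 j=1 d=1 clk=1 a=1 h=0
t2.Δ2 f=0 e=0 g=0 b=0 c=1 j=1 d=1 clk=1 a=1 h=0
t2.Δ3 f=0 e=1 g=0 b=0 c=1 j=1 d=1 clk=1 a=1 h=0
t3.Δ0 f=0 e=1 g=0 b=0 c=1 j=1 d=1 clk=1 a=1 h=0
t3.Δ1 f=0 e=1 g=0 b=0 c=1 j=1 d=1 clk=0 a=1 h=0
t4.Δ0 f=0 e=1 g=0 b=0 c=1 j=1 d=1 clk=0 a=1 h=0
t4.Δ1 f=0 e=1 g=0 b=0 c=1 j=1 d=1 clk=1 a=1 h=0
t4.Δ2 f=1 e=1 g=0 b=0 c=1 j=1 d=1 clk=1 a=1 h=0
t4.Δ3 f=1 e=0 g=0 b=0 c=1 j=1 d=1 clk=1 a=1 h=0
t5.Δ0 f=1 e=0 g=0 b=0 c=1 j=1 d=1 clk=1 a=1 h=0
t5.Δ1 f=1 e=0 g=0 b=0 c=1 j=1 d=1 clk=0 a=1 h=0
t6.Δ0 f=1 e=0 g=0 b=0 c=1 j=1 d=1 clk=0 a=1 h=0
t6.Δ1 f=1 e=0 g=0 b=0 c=1 j=1 d=1 clk=1 a=1 h=0
t6.Δ2 f=0 e=0 g=0 b=0 c=1 j=1 d=1 clk=1 a=1 h=0
t6.Δ3 f=0 e=1 g=0 b=0 c=1 j=1 d=1 clk=1 a=1 h=0
t7.Δ0 f=0 e=1 g=0 b=0 c=1 j=1 d=1 clk=1 a=1 h=0
t7.Δ1 f=0 e=1 g=0 b=0 c=1 j=1 d=1 clk=0 a=1 h=0
t8.Δ0 f=0 e=1 g=0 b=0 c=1 j=1 d=1 clk=0 a=1 h=0
t8.Δ1 f=0 e=1 g=0 b=0 c=1 j=1 d=1 clk=1 a=1 h=0
t8.Δ2 f=1 e=1 g=0 b=0 c=1 j=1 d=1 clk=1 a=1 h=0
t8.Δ3 f=1 e=0 g=0 b=0 c=1 j=1 d=1 clk=1 a=1 h=0
t9.Δ0 f=1 e=0 g=0 b=0 c=1 j=1 d=1 clk=1 a=1 h=0
t9.Δ1 f=1 e=0 g=0 b=0 c=1 j=1 d=1 clk=0 a=1 h=0
t10.Δ0 f=1 e=0 g=0 b=0 c=1 j=1 d=1 clk=0 a=1 h=0
t10.Δ1 f=1 e=0 g=0 b=0 c=1 j=1 d=1 clk=1 a=1 h=0
t10.Δ2 f=0 e=0 g=0 b=0 c=1 j=1 d=1 clk=1 a=1 h=0
t10.Δ3 f=0 e=1 g=0 b=0 c=1 j=1 d=1 clk=1 a=1 h=0
t11.Δ0 f=0 e=1 g=0 b=0 c=1 j=1 d=1 clk=1 a=1 h=0
t11.Δ1 f=0 e=1 g=0 b=0 c=1 j=1 d=1 clk=0 a=1 h=0
t12.Δ0 f=0 e=1 g=0 b=0 c=1 j=1 d=1 clk=0 a=1 h=0
t12.Δ1 f=0 e=1 g=0 b=0 c=1 j=1 d=1 clk=1 a=1 h=0
t12.Δ2 f=1 e=1 g=0 b=0 c=1 j=1 d=1 clk=1 a=1 h=0
t12.Δ3 f=1 e=0 g=0 b=0 c=1 j=1 d=1 clk=1 a=1 h=0
t13.Δ0 f=1 e=0 g=0 b=0 c=1 j=1 d=1 clk=1 a=1 h=0
t13.Δ1 f=1 e=0 g=0 b=0 c=1 j=1 d=1 clk=0 a=1 h=0
t14.Δ0 f=1 e=0 g=0 b=0 c=1 j=1 d=1 clk=0 a=1 h=0
t14.Δ1 f=1 e=0 g=0 b=0 c=1 j=1 d=1 clk=1 a=1 h=0
t14.Δ2 f=0 e=0 g=0 b=0 c=1 j=1 d=1 clk=1 a=1 h=0
t14.Δ3 f=0 e=1 g=0 b=0 c=1 j=1 d=1 clk=1 a=1 h=0
t15.Δ0 f=0 e=1 g=0 b=0 c=1 j=1 d=1 clk=1 a=1 h=0
t15.Δ1 f=0 e=1 g=0 b=0 c=1 j=1 d=1 clk=0 a=1 h=0
t16.Δ0 f=0 e=1 g=0 b=0 c=1 j=1 d=1 clk=0 a=1 h=0
t16.Δ1 f=0 e=1 g=0 b=0 c=1 j=1 d=1 clk=1 a=1 h=0
t16.Δ2 f=1 e=1 g=0 b=0 c=1 j=1 d=1 clk=1 a=1 h=0
t16.Δ3 f=1 e=0 g=0 b=0 c=1 j=1 d=1 clk=1 a=1 h=0
t17.Δ0 f=1 e=0 g=0 b=0 c=1 j=1 d=1 clk=1 a=1 h=0
t17.Δ1 f=1 e=0 g=0 b=0 c=1 j=1 d=1 clk=0 a=1 h=0
t18.Δ0 f=1 e=0 g=0 b=0 c=1 j=1 d=1 clk=0 a=1 h=0
t18.Δ1 f=1 e=0 g=0 b=0 c=1 j=1 d=1 clk=1 a=1 h=0
t18.Δ2 f=0 e=0 g=0 b=0 c=1 j=1 d=1 clk=1 a=1 h=0
t18.Δ3 f=0 e=1 g=0 b=0 c=1 j=1 d=1 clk=1 a=1 h=0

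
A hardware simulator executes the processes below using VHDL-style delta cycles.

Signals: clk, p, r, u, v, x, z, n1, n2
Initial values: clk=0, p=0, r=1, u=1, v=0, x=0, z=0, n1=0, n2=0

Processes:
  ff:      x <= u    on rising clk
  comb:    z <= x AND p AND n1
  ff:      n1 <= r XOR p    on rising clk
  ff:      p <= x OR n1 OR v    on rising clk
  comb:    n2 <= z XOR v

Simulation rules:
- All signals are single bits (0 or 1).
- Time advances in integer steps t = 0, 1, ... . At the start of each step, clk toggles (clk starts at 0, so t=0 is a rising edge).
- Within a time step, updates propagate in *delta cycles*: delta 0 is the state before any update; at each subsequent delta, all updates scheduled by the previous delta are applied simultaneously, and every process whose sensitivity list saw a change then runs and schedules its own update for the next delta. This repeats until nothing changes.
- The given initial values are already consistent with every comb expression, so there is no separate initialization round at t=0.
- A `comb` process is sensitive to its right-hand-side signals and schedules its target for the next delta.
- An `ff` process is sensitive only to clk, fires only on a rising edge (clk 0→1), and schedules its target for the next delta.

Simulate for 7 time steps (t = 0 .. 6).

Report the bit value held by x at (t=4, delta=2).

[bits: n2,v,z,clk,x,r,u,n1,p]
t=0: Δ0=000001100 Δ1=000101100 Δ2=000111110 | 2Δ
t=1: Δ0=000111110 Δ1=000011110 | 1Δ
t=2: Δ0=000011110 Δ1=000111110 Δ2=000111111 Δ3=001111111 Δ4=101111111 | 4Δ
t=3: Δ0=101111111 Δ1=101011111 | 1Δ
t=4: Δ0=101011111 Δ1=101111111 Δ2=101111101 Δ3=100111101 Δ4=000111101 | 4Δ
t=5: Δ0=000111101 Δ1=000011101 | 1Δ
t=6: Δ0=000011101 Δ1=000111101 | 1Δ

1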